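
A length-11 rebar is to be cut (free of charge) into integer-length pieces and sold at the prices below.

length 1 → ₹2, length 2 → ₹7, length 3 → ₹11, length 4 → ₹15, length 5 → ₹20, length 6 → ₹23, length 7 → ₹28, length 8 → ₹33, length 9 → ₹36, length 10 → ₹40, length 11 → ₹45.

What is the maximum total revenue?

45

Consider every possible first cut. r[k] is the best of p[i]+r[k−i] over all sellable i≤k.
r[1] = 2
r[2] = 7
r[3] = 11
r[4] = 15
r[5] = 20
r[6] = 23
r[7] = 28
r[8] = 33
r[9] = 36
r[10] = 40  (first piece 2, then r[8]=33)
r[11] = 45
Best is to sell the whole 11-meter piece uncut for ₹45.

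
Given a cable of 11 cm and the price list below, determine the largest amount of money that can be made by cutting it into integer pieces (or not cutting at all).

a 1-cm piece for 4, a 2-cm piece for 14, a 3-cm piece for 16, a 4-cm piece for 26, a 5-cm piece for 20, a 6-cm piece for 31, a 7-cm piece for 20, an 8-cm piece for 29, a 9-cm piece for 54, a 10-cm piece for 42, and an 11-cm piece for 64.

74

Consider every possible first cut. r[k] is the best of p[i]+r[k−i] over all sellable i≤k.
r[1] = 4
r[2] = max(4+4, 14+0) = 14
r[3] = max(4+14, 14+4, 16+0) = 18
r[4] = max(4+18, 14+14, 16+4, 26+0) = 28
r[5] = max(4+28, 14+18, 16+14, 26+4, 20+0) = 32
r[6] = max(4+32, 14+28, 16+18, 26+14, 20+4, 31+0) = 42
r[7] = max(4+42, 14+32, 16+28, …, 31+4, 20+0) = 46
r[8] = max(4+46, 14+42, 16+32, …, 20+4, 29+0) = 56
r[9] = max(4+56, 14+46, 16+42, …, 29+4, 54+0) = 60
r[10] = max(4+60, 14+56, 16+46, …, 54+4, 42+0) = 70
r[11] = max(4+70, 14+60, 16+56, …, 42+4, 64+0) = 74
One optimal cutting: 2 + 2 + 2 + 2 + 2 + 1 → 14 + 14 + 14 + 14 + 14 + 4 = 74.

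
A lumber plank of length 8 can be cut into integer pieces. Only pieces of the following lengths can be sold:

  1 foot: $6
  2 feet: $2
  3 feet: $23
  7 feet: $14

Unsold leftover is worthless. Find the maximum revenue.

58

Consider every possible first cut. r[k] is the best of p[i]+r[k−i] over all sellable i≤k.
r[1] = 6
r[2] = 12  (first piece 1, then r[1]=6)
r[3] = 23
r[4] = 29  (first piece 1, then r[3]=23)
r[5] = 35  (first piece 1, then r[4]=29)
r[6] = 46  (first piece 3, then r[3]=23)
r[7] = 52  (first piece 1, then r[6]=46)
r[8] = 58  (first piece 1, then r[7]=52)
One optimal cutting: 3 + 3 + 1 + 1 → $58.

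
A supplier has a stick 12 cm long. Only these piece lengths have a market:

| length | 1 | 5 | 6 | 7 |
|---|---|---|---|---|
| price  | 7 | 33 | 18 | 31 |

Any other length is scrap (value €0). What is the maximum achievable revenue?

84

Let best[k] be the best obtainable value from length k. For each k, try every first piece i and keep the best of price[i] + best[k−i].
best[1] = 7
best[2] = 14  (first piece 1, then best[1]=7)
best[3] = 21  (first piece 1, then best[2]=14)
best[4] = 28  (first piece 1, then best[3]=21)
best[5] = max(7+28, 33+0) = 35
best[6] = max(7+35, 33+7, 18+0) = 42
best[7] = max(7+42, 33+14, 18+7, 31+0) = 49
best[8] = max(7+49, 33+21, 18+14, 31+7) = 56
best[9] = max(7+56, 33+28, 18+21, 31+14) = 63
best[10] = max(7+63, 33+35, 18+28, 31+21) = 70
best[11] = max(7+70, 33+42, 18+35, 31+28) = 77
best[12] = max(7+77, 33+49, 18+42, 31+35) = 84
One optimal cutting: 1 + 1 + 1 + 1 + 1 + 1 + 1 + 1 + 1 + 1 + 1 + 1 → €84.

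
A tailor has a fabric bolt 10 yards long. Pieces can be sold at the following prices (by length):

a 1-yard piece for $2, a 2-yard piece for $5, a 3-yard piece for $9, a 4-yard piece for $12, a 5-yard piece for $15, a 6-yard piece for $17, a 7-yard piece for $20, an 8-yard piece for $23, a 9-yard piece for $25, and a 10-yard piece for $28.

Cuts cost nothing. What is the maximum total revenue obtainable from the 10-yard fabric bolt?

Build R[k] bottom-up: R[k] = max over allowed piece i of (p[i] + R[k−i]).
R[1] = 2
R[2] = max(2+2, 5+0) = 5
R[3] = max(2+5, 5+2, 9+0) = 9
R[4] = max(2+9, 5+5, 9+2, 12+0) = 12
R[5] = max(2+12, 5+9, 9+5, 12+2, 15+0) = 15
R[6] = max(2+15, 5+12, 9+9, 12+5, 15+2, 17+0) = 18
R[7] = max(2+18, 5+15, 9+12, …, 17+2, 20+0) = 21
R[8] = max(2+21, 5+18, 9+15, …, 20+2, 23+0) = 24
R[9] = max(2+24, 5+21, 9+18, …, 23+2, 25+0) = 27
R[10] = max(2+27, 5+24, 9+21, …, 25+2, 28+0) = 30
One optimal cutting: 4 + 3 + 3 → $12 + $9 + $9 = $30.

30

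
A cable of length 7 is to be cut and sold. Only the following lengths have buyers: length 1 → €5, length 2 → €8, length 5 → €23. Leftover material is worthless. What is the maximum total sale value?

35

Consider every possible first cut. r[k] is the best of p[i]+r[k−i] over all sellable i≤k.
r[1] = 5
r[2] = max(5+5, 8+0) = 10
r[3] = max(5+10, 8+5) = 15
r[4] = max(5+15, 8+10) = 20
r[5] = max(5+20, 8+15, 23+0) = 25
r[6] = max(5+25, 8+20, 23+5) = 30
r[7] = max(5+30, 8+25, 23+10) = 35
One optimal cutting: 1 + 1 + 1 + 1 + 1 + 1 + 1 → €35.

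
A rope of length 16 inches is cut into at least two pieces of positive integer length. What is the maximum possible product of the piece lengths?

324

Fill prod[k] for k=2..16: at each k try every first piece i and multiply by the better of (k−i) uncut or prod[k−i].
Small cases: prod[2]=1, prod[3]=2, prod[4]=4, prod[5]=6, prod[6]=9, prod[7]=12, prod[8]=18, prod[9]=27, prod[10]=36, prod[11]=54.
prod[12] = max(1×54, 2×36, 3×27, …, 10×2, 11×1) = 81
prod[13] = max(1×81, 2×54, 3×36, …, 11×2, 12×1) = 108
prod[14] = max(1×108, 2×81, 3×54, …, 12×2, 13×1) = 162
prod[15] = max(1×162, 2×108, 3×81, …, 13×2, 14×1) = 243
prod[16] = max(1×243, 2×162, 3×108, …, 14×2, 15×1) = 324
One optimal split: 3 + 3 + 3 + 3 + 2 + 2; product 3×3×3×3×2×2 = 324.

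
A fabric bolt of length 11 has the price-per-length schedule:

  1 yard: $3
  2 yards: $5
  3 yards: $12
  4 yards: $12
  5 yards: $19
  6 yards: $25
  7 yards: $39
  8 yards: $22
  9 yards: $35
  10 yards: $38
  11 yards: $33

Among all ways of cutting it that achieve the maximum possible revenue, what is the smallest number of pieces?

3

Let r[k] be the best obtainable value from length k. For each k, try every first piece i and keep the best of price[i] + r[k−i].
r[1] = 3
r[2] = max(3+3, 5+0) = 6
r[3] = max(3+6, 5+3, 12+0) = 12
r[4] = max(3+12, 5+6, 12+3, 12+0) = 15
r[5] = max(3+15, 5+12, 12+6, 12+3, 19+0) = 19
r[6] = max(3+19, 5+15, 12+12, 12+6, 19+3, 25+0) = 25
r[7] = max(3+25, 5+19, 12+15, …, 25+3, 39+0) = 39
r[8] = max(3+39, 5+25, 12+19, …, 39+3, 22+0) = 42
r[9] = max(3+42, 5+39, 12+25, …, 22+3, 35+0) = 45
r[10] = max(3+45, 5+42, 12+39, …, 35+3, 38+0) = 51
r[11] = max(3+51, 5+45, 12+42, …, 38+3, 33+0) = 54
Maximum revenue is $54.
Now minimize piece count subject to staying optimal: for each k, pieces[k] = 1 + min over i with p[i]+r[k−i]=r[k] of pieces[k−i].
pieces[8] = 2
pieces[9] = 3
pieces[10] = 2
pieces[11] = 3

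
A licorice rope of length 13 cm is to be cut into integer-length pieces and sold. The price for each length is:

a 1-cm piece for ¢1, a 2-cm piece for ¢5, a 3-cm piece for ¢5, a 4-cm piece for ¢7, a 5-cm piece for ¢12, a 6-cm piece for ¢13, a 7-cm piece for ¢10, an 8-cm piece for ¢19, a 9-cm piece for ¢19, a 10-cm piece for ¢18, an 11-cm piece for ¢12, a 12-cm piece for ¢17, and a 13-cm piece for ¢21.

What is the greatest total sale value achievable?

Consider every possible first cut. r[k] is the best of p[i]+r[k−i] over all sellable i≤k.
r[1] = 1
r[2] = 5
r[3] = 6  (first piece 1, then r[2]=5)
r[4] = 10  (first piece 2, then r[2]=5)
r[5] = 12
r[6] = 15  (first piece 2, then r[4]=10)
r[7] = 17  (first piece 2, then r[5]=12)
r[8] = 20  (first piece 2, then r[6]=15)
r[9] = 22  (first piece 2, then r[7]=17)
r[10] = 25  (first piece 2, then r[8]=20)
r[11] = 27  (first piece 2, then r[9]=22)
r[12] = 30  (first piece 2, then r[10]=25)
r[13] = 32  (first piece 2, then r[11]=27)
One optimal cutting: 5 + 2 + 2 + 2 + 2 → ¢12 + ¢5 + ¢5 + ¢5 + ¢5 = ¢32.

32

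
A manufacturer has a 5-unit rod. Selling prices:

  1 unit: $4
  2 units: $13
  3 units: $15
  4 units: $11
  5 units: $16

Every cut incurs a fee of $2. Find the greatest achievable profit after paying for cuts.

26

Let r[k] be the best obtainable value from length k. For each k, try every first piece i and keep the best of price[i] + r[k−i] minus the 2 cut fee when i<k.
r[1] = 4
r[2] = 13
r[3] = 15  (first piece 1, then r[2]=13)
r[4] = 24  (first piece 2, then r[2]=13)
r[5] = 26  (first piece 1, then r[4]=24)
One optimal plan: pieces 2 + 2 + 1 (2 cuts) → $30 − $4 = $26.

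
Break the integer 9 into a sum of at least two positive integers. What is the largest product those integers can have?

27

Fill P[k] for k=2..9: at each k try every first piece i and multiply by the better of (k−i) uncut or P[k−i].
P[2] = 1×max(1,0) = 1×1 = 1
P[3] = max(1×2, 2×1) = 2
P[4] = max(1×3, 2×2, 3×1) = 4
P[5] = max(1×4, 2×3, 3×2, 4×1) = 6
P[6] = max(1×6, 2×4, 3×3, 4×2, 5×1) = 9
P[7] = max(1×9, 2×6, 3×4, 4×3, 5×2, 6×1) = 12
P[8] = max(1×12, 2×9, 3×6, …, 6×2, 7×1) = 18
P[9] = max(1×18, 2×12, 3×9, …, 7×2, 8×1) = 27
One optimal split: 3 + 3 + 3; product 3×3×3 = 27.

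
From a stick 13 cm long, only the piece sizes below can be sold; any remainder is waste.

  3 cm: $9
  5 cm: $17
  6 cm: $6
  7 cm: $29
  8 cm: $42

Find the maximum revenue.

59

Build best[k] bottom-up: best[k] = max over allowed piece i of (p[i] + best[k−i]).
best[1] = 0
best[2] = 0
best[3] = 9
best[4] = 9
best[5] = max(9+0, 17+0) = 17
best[6] = max(9+9, 17+0, 6+0) = 18
best[7] = max(9+9, 17+0, 6+0, 29+0) = 29
best[8] = max(9+17, 17+9, 6+0, 29+0, 42+0) = 42
best[9] = max(9+18, 17+9, 6+9, 29+0, 42+0) = 42
best[10] = max(9+29, 17+17, 6+9, 29+9, 42+0) = 42
best[11] = max(9+42, 17+18, 6+17, 29+9, 42+9) = 51
best[12] = max(9+42, 17+29, 6+18, 29+17, 42+9) = 51
best[13] = max(9+42, 17+42, 6+29, 29+18, 42+17) = 59
One optimal cutting: 8 + 5 → $59.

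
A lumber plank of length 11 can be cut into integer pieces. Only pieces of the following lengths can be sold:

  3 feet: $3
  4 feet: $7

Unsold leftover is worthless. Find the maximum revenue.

17

Let f[k] be the best obtainable value from length k. For each k, try every first piece i and keep the best of price[i] + f[k−i].
f[1] = 0
f[2] = 0
f[3] = 3
f[4] = 7
f[5] = 7
f[6] = 7
f[7] = 10  (first piece 3, then f[4]=7)
f[8] = 14  (first piece 4, then f[4]=7)
f[9] = 14
f[10] = 14
f[11] = 17  (first piece 3, then f[8]=14)
One optimal cutting: 4 + 4 + 3 → $17.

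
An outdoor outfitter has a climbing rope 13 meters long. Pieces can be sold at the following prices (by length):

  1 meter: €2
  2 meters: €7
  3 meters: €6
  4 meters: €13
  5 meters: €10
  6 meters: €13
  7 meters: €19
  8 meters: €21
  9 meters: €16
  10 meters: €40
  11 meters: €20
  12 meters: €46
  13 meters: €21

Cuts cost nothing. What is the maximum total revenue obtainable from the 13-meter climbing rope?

49

Build v[k] bottom-up: v[k] = max over allowed piece i of (p[i] + v[k−i]).
v[1] = 2
v[2] = max(2+2, 7+0) = 7
v[3] = max(2+7, 7+2, 6+0) = 9
v[4] = max(2+9, 7+7, 6+2, 13+0) = 14
v[5] = max(2+14, 7+9, 6+7, 13+2, 10+0) = 16
v[6] = max(2+16, 7+14, 6+9, 13+7, 10+2, 13+0) = 21
v[7] = max(2+21, 7+16, 6+14, …, 13+2, 19+0) = 23
v[8] = max(2+23, 7+21, 6+16, …, 19+2, 21+0) = 28
v[9] = max(2+28, 7+23, 6+21, …, 21+2, 16+0) = 30
v[10] = max(2+30, 7+28, 6+23, …, 16+2, 40+0) = 40
v[11] = max(2+40, 7+30, 6+28, …, 40+2, 20+0) = 42
v[12] = max(2+42, 7+40, 6+30, …, 20+2, 46+0) = 47
v[13] = max(2+47, 7+42, 6+40, …, 46+2, 21+0) = 49
One optimal cutting: 10 + 2 + 1 → €40 + €7 + €2 = €49.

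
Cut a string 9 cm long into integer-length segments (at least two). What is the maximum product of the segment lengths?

27

Fill P[k] for k=2..9: at each k try every first piece i and multiply by the better of (k−i) uncut or P[k−i].
P[2] = 1·max(1,0) = 1·1 = 1
P[3] = 1·max(2,1) = 1·2 = 2
P[4] = 2·max(2,1) = 2·2 = 4
P[5] = 2·max(3,2) = 2·3 = 6
P[6] = 3·max(3,2) = 3·3 = 9
P[7] = 2·max(5,6) = 2·6 = 12
P[8] = 2·max(6,9) = 2·9 = 18
P[9] = 3·max(6,9) = 3·9 = 27
One optimal split: 3 + 3 + 3; product 3·3·3 = 27.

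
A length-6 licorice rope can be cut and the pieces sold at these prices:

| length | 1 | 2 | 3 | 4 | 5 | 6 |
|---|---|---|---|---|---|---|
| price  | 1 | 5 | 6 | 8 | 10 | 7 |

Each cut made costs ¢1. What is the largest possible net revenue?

13

Consider every possible first cut. v[k] is the best of p[i]+v[k−i] over all sellable i≤k, charging 1 whenever i<k.
v[1] = 1
v[2] = max(1+1-1, 5+0) = 5
v[3] = max(1+5-1, 5+1-1, 6+0) = 6
v[4] = max(1+6-1, 5+5-1, 6+1-1, 8+0) = 9
v[5] = max(1+9-1, 5+6-1, 6+5-1, 8+1-1, 10+0) = 10
v[6] = max(1+10-1, 5+9-1, 6+6-1, 8+5-1, 10+1-1, 7+0) = 13
One optimal plan: pieces 2 + 2 + 2 (2 cuts) → ¢15 − ¢2 = ¢13.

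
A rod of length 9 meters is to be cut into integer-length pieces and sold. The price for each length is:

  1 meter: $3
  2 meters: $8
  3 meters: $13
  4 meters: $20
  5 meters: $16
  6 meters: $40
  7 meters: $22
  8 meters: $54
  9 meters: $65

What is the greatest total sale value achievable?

65

Consider every possible first cut. best[k] is the best of p[i]+best[k−i] over all sellable i≤k.
best[1] = 3
best[2] = max(3+3, 8+0) = 8
best[3] = max(3+8, 8+3, 13+0) = 13
best[4] = max(3+13, 8+8, 13+3, 20+0) = 20
best[5] = max(3+20, 8+13, 13+8, 20+3, 16+0) = 23
best[6] = max(3+23, 8+20, 13+13, 20+8, 16+3, 40+0) = 40
best[7] = max(3+40, 8+23, 13+20, …, 40+3, 22+0) = 43
best[8] = max(3+43, 8+40, 13+23, …, 22+3, 54+0) = 54
best[9] = max(3+54, 8+43, 13+40, …, 54+3, 65+0) = 65
Best is to sell the whole 9-meter piece uncut for $65.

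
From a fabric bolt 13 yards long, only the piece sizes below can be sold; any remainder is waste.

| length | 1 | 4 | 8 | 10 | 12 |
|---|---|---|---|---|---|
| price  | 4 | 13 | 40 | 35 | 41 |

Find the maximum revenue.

Consider every possible first cut. f[k] is the best of p[i]+f[k−i] over all sellable i≤k.
f[1] = 4
f[2] = 8  (first piece 1, then f[1]=4)
f[3] = 12  (first piece 1, then f[2]=8)
f[4] = max(4+12, 13+0) = 16
f[5] = max(4+16, 13+4) = 20
f[6] = max(4+20, 13+8) = 24
f[7] = max(4+24, 13+12) = 28
f[8] = max(4+28, 13+16, 40+0) = 40
f[9] = max(4+40, 13+20, 40+4) = 44
f[10] = max(4+44, 13+24, 40+8, 35+0) = 48
f[11] = max(4+48, 13+28, 40+12, 35+4) = 52
f[12] = max(4+52, 13+40, 40+16, 35+8, 41+0) = 56
f[13] = max(4+56, 13+44, 40+20, 35+12, 41+4) = 60
One optimal cutting: 8 + 1 + 1 + 1 + 1 + 1 → $60.

60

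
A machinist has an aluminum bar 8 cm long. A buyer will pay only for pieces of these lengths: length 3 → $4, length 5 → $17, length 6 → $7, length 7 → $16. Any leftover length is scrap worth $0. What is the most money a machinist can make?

21

Consider every possible first cut. r[k] is the best of p[i]+r[k−i] over all sellable i≤k.
r[1] = 0
r[2] = 0
r[3] = 4
r[4] = 4
r[5] = max(4+0, 17+0) = 17
r[6] = max(4+4, 17+0, 7+0) = 17
r[7] = max(4+4, 17+0, 7+0, 16+0) = 17
r[8] = max(4+17, 17+4, 7+0, 16+0) = 21
One optimal cutting: 5 + 3 → $21.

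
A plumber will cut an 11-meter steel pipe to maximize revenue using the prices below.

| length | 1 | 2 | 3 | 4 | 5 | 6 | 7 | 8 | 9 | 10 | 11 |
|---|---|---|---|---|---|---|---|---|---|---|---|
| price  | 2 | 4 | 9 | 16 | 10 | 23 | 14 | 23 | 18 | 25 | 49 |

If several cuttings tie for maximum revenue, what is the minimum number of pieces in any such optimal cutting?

1

Consider every possible first cut. r[k] is the best of p[i]+r[k−i] over all sellable i≤k.
r[1] = 2
r[2] = max(2+2, 4+0) = 4
r[3] = max(2+4, 4+2, 9+0) = 9
r[4] = max(2+9, 4+4, 9+2, 16+0) = 16
r[5] = max(2+16, 4+9, 9+4, 16+2, 10+0) = 18
r[6] = max(2+18, 4+16, 9+9, 16+4, 10+2, 23+0) = 23
r[7] = max(2+23, 4+18, 9+16, …, 23+2, 14+0) = 25
r[8] = max(2+25, 4+23, 9+18, …, 14+2, 23+0) = 32
r[9] = max(2+32, 4+25, 9+23, …, 23+2, 18+0) = 34
r[10] = max(2+34, 4+32, 9+25, …, 18+2, 25+0) = 39
r[11] = max(2+39, 4+34, 9+32, …, 25+2, 49+0) = 49
Maximum revenue is $49.
Now minimize piece count subject to staying optimal: for each k, pieces[k] = 1 + min over i with p[i]+r[k−i]=r[k] of pieces[k−i].
pieces[8] = 2
pieces[9] = 3
pieces[10] = 2
pieces[11] = 1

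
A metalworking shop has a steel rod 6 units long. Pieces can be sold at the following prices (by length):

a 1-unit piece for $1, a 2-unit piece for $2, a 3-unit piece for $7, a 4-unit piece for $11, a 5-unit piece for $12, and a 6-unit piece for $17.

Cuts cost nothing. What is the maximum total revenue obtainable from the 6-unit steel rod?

17

Consider every possible first cut. R[k] is the best of p[i]+R[k−i] over all sellable i≤k.
R[1] = 1
R[2] = 2  (first piece 1, then R[1]=1)
R[3] = 7
R[4] = 11
R[5] = 12  (first piece 1, then R[4]=11)
R[6] = 17
Best is to sell the whole 6-unit piece uncut for $17.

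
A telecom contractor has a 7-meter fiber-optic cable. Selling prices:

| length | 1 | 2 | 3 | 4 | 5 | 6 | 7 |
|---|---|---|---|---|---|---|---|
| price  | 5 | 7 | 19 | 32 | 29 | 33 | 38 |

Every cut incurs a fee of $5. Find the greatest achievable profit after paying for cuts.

46

Build v[k] bottom-up: v[k] = max over allowed piece i of (p[i] + v[k−i]) − 5 per cut.
v[1] = 5
v[2] = max(5+5-5, 7+0) = 7
v[3] = max(5+7-5, 7+5-5, 19+0) = 19
v[4] = max(5+19-5, 7+7-5, 19+5-5, 32+0) = 32
v[5] = max(5+32-5, 7+19-5, 19+7-5, 32+5-5, 29+0) = 32
v[6] = max(5+32-5, 7+32-5, 19+19-5, 32+7-5, 29+5-5, 33+0) = 34
v[7] = max(5+34-5, 7+32-5, 19+32-5, …, 33+5-5, 38+0) = 46
One optimal plan: pieces 4 + 3 (1 cut) → $51 − $5 = $46.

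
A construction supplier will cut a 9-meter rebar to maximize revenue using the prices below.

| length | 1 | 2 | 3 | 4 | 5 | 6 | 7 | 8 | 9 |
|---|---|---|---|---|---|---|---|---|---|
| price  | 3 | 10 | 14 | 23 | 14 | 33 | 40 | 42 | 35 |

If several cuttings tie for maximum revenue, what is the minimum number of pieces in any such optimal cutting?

Consider every possible first cut. r[k] is the best of p[i]+r[k−i] over all sellable i≤k.
r[1] = 3
r[2] = 10
r[3] = 14
r[4] = 23
r[5] = 26  (first piece 1, then r[4]=23)
r[6] = 33  (first piece 2, then r[4]=23)
r[7] = 40
r[8] = 46  (first piece 4, then r[4]=23)
r[9] = 50  (first piece 2, then r[7]=40)
Maximum revenue is ₹50.
Now minimize piece count subject to staying optimal: for each k, pieces[k] = 1 + min over i with p[i]+r[k−i]=r[k] of pieces[k−i].
pieces[6] = 1
pieces[7] = 1
pieces[8] = 2
pieces[9] = 2

2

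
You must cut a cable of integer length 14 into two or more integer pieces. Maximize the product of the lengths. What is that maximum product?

Define P[k] = max over 1≤i<k of i · max(k−i, P[k−i]); the inner max lets the remainder stay uncut if that's better.
P[2] = 1*max(1,0) = 1*1 = 1
P[3] = max(1*2, 2*1) = 2
P[4] = max(1*3, 2*2, 3*1) = 4
P[5] = max(1*4, 2*3, 3*2, 4*1) = 6
P[6] = max(1*6, 2*4, 3*3, 4*2, 5*1) = 9
P[7] = max(1*9, 2*6, 3*4, 4*3, 5*2, 6*1) = 12
P[8] = max(1*12, 2*9, 3*6, …, 6*2, 7*1) = 18
P[9] = max(1*18, 2*12, 3*9, …, 7*2, 8*1) = 27
P[10] = max(1*27, 2*18, 3*12, …, 8*2, 9*1) = 36
P[11] = max(1*36, 2*27, 3*18, …, 9*2, 10*1) = 54
P[12] = max(1*54, 2*36, 3*27, …, 10*2, 11*1) = 81
P[13] = max(1*81, 2*54, 3*36, …, 11*2, 12*1) = 108
P[14] = max(1*108, 2*81, 3*54, …, 12*2, 13*1) = 162
One optimal split: 3 + 3 + 3 + 3 + 2; product 3*3*3*3*2 = 162.

162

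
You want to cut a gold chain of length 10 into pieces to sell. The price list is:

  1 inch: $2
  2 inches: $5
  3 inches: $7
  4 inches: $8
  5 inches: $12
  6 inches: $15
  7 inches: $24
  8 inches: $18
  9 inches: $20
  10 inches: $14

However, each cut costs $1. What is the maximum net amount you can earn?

30

Build r[k] bottom-up: r[k] = max over allowed piece i of (p[i] + r[k−i]) − 1 per cut.
r[1] = 2
r[2] = max(2+2-1, 5+0) = 5
r[3] = max(2+5-1, 5+2-1, 7+0) = 7
r[4] = max(2+7-1, 5+5-1, 7+2-1, 8+0) = 9
r[5] = max(2+9-1, 5+7-1, 7+5-1, 8+2-1, 12+0) = 12
r[6] = max(2+12-1, 5+9-1, 7+7-1, 8+5-1, 12+2-1, 15+0) = 15
r[7] = max(2+15-1, 5+12-1, 7+9-1, …, 15+2-1, 24+0) = 24
r[8] = max(2+24-1, 5+15-1, 7+12-1, …, 24+2-1, 18+0) = 25
r[9] = max(2+25-1, 5+24-1, 7+15-1, …, 18+2-1, 20+0) = 28
r[10] = max(2+28-1, 5+25-1, 7+24-1, …, 20+2-1, 14+0) = 30
One optimal plan: pieces 7 + 3 (1 cut) → $31 − $1 = $30.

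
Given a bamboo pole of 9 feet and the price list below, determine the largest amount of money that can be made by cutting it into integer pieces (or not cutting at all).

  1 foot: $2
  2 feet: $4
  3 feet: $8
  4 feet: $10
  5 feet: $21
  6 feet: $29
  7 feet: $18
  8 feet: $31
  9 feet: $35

37

Build R[k] bottom-up: R[k] = max over allowed piece i of (p[i] + R[k−i]).
R[1] = 2
R[2] = max(2+2, 4+0) = 4
R[3] = max(2+4, 4+2, 8+0) = 8
R[4] = max(2+8, 4+4, 8+2, 10+0) = 10
R[5] = max(2+10, 4+8, 8+4, 10+2, 21+0) = 21
R[6] = max(2+21, 4+10, 8+8, 10+4, 21+2, 29+0) = 29
R[7] = max(2+29, 4+21, 8+10, …, 29+2, 18+0) = 31
R[8] = max(2+31, 4+29, 8+21, …, 18+2, 31+0) = 33
R[9] = max(2+33, 4+31, 8+29, …, 31+2, 35+0) = 37
One optimal cutting: 6 + 3 → $29 + $8 = $37.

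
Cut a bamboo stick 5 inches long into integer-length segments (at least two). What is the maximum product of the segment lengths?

Define g[k] = max over 1≤i<k of i · max(k−i, g[k−i]); the inner max lets the remainder stay uncut if that's better.
g[2] = 1×max(1,0) = 1×1 = 1
g[3] = 1×max(2,1) = 1×2 = 2
g[4] = 2×max(2,1) = 2×2 = 4
g[5] = 2×max(3,2) = 2×3 = 6
One optimal split: 3 + 2; product 3×2 = 6.

6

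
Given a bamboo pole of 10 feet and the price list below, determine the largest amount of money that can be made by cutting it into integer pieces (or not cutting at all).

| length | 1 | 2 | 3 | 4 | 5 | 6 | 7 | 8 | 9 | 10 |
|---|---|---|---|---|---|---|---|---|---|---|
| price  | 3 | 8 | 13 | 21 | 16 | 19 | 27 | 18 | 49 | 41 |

52

Let best[k] be the best obtainable value from length k. For each k, try every first piece i and keep the best of price[i] + best[k−i].
best[1] = 3
best[2] = 8
best[3] = 13
best[4] = 21
best[5] = 24  (first piece 1, then best[4]=21)
best[6] = 29  (first piece 2, then best[4]=21)
best[7] = 34  (first piece 3, then best[4]=21)
best[8] = 42  (first piece 4, then best[4]=21)
best[9] = 49
best[10] = 52  (first piece 1, then best[9]=49)
One optimal cutting: 9 + 1 → $49 + $3 = $52.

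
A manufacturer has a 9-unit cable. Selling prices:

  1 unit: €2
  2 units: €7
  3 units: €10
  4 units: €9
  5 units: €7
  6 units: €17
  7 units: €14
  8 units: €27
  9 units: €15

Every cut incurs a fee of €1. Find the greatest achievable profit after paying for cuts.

28

Consider every possible first cut. r[k] is the best of p[i]+r[k−i] over all sellable i≤k, charging 1 whenever i<k.
r[1] = 2
r[2] = 7
r[3] = 10
r[4] = 13  (first piece 2, then r[2]=7)
r[5] = 16  (first piece 2, then r[3]=10)
r[6] = 19  (first piece 2, then r[4]=13)
r[7] = 22  (first piece 2, then r[5]=16)
r[8] = 27
r[9] = 28  (first piece 1, then r[8]=27)
One optimal plan: pieces 8 + 1 (1 cut) → €29 − €1 = €28.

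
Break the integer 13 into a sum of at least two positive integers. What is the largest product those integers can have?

108

Fill f[k] for k=2..13: at each k try every first piece i and multiply by the better of (k−i) uncut or f[k−i].
Small cases: f[2]=1, f[3]=2, f[4]=4, f[5]=6.
f[6] = max(1·6, 2·4, 3·3, 4·2, 5·1) = 9
f[7] = max(1·9, 2·6, 3·4, 4·3, 5·2, 6·1) = 12
f[8] = max(1·12, 2·9, 3·6, …, 6·2, 7·1) = 18
f[9] = max(1·18, 2·12, 3·9, …, 7·2, 8·1) = 27
f[10] = max(1·27, 2·18, 3·12, …, 8·2, 9·1) = 36
f[11] = max(1·36, 2·27, 3·18, …, 9·2, 10·1) = 54
f[12] = max(1·54, 2·36, 3·27, …, 10·2, 11·1) = 81
f[13] = max(1·81, 2·54, 3·36, …, 11·2, 12·1) = 108
One optimal split: 3 + 3 + 3 + 2 + 2; product 3·3·3·2·2 = 108.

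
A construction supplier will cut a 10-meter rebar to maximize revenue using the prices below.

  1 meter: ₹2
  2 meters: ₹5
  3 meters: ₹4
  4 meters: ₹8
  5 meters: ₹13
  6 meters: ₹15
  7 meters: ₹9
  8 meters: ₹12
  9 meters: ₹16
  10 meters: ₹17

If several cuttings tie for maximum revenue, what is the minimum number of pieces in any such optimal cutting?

Build r[k] bottom-up: r[k] = max over allowed piece i of (p[i] + r[k−i]).
r[1] = 2
r[2] = max(2+2, 5+0) = 5
r[3] = max(2+5, 5+2, 4+0) = 7
r[4] = max(2+7, 5+5, 4+2, 8+0) = 10
r[5] = max(2+10, 5+7, 4+5, 8+2, 13+0) = 13
r[6] = max(2+13, 5+10, 4+7, 8+5, 13+2, 15+0) = 15
r[7] = max(2+15, 5+13, 4+10, …, 15+2, 9+0) = 18
r[8] = max(2+18, 5+15, 4+13, …, 9+2, 12+0) = 20
r[9] = max(2+20, 5+18, 4+15, …, 12+2, 16+0) = 23
r[10] = max(2+23, 5+20, 4+18, …, 16+2, 17+0) = 26
Maximum revenue is ₹26.
Now minimize piece count subject to staying optimal: for each k, pieces[k] = 1 + min over i with p[i]+r[k−i]=r[k] of pieces[k−i].
pieces[7] = 2
pieces[8] = 2
pieces[9] = 3
pieces[10] = 2

2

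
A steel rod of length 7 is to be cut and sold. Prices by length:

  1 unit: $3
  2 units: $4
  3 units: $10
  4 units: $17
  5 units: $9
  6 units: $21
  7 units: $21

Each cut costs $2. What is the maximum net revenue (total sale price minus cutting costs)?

Consider every possible first cut. net[k] is the best of p[i]+net[k−i] over all sellable i≤k, charging 2 whenever i<k.
net[1] = 3
net[2] = max(3+3-2, 4+0) = 4
net[3] = max(3+4-2, 4+3-2, 10+0) = 10
net[4] = max(3+10-2, 4+4-2, 10+3-2, 17+0) = 17
net[5] = max(3+17-2, 4+10-2, 10+4-2, 17+3-2, 9+0) = 18
net[6] = max(3+18-2, 4+17-2, 10+10-2, 17+4-2, 9+3-2, 21+0) = 21
net[7] = max(3+21-2, 4+18-2, 10+17-2, …, 21+3-2, 21+0) = 25
One optimal plan: pieces 4 + 3 (1 cut) → $27 − $2 = $25.

25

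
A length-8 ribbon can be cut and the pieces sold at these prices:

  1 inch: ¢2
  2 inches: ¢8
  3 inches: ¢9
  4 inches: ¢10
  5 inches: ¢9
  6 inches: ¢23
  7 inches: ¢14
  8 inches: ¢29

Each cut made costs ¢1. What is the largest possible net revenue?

30

Let net[k] be the best obtainable value from length k. For each k, try every first piece i and keep the best of price[i] + net[k−i] minus the 1 cut fee when i<k.
net[1] = 2
net[2] = 8
net[3] = 9  (first piece 1, then net[2]=8)
net[4] = 15  (first piece 2, then net[2]=8)
net[5] = 16  (first piece 1, then net[4]=15)
net[6] = 23
net[7] = 24  (first piece 1, then net[6]=23)
net[8] = 30  (first piece 2, then net[6]=23)
One optimal plan: pieces 6 + 2 (1 cut) → ¢31 − ¢1 = ¢30.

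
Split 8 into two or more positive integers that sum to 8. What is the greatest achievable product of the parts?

Fill g[k] for k=2..8: at each k try every first piece i and multiply by the better of (k−i) uncut or g[k−i].
g[2] = 1×max(1,0) = 1×1 = 1
g[3] = max(1×2, 2×1) = 2
g[4] = max(1×3, 2×2, 3×1) = 4
g[5] = max(1×4, 2×3, 3×2, 4×1) = 6
g[6] = max(1×6, 2×4, 3×3, 4×2, 5×1) = 9
g[7] = max(1×9, 2×6, 3×4, 4×3, 5×2, 6×1) = 12
g[8] = max(1×12, 2×9, 3×6, …, 6×2, 7×1) = 18
One optimal split: 3 + 3 + 2; product 3×3×2 = 18.

18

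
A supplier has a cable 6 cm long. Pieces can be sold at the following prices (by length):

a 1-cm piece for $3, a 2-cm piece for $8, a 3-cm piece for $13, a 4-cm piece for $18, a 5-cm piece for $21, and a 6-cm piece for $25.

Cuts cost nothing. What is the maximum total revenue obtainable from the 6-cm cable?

Consider every possible first cut. R[k] is the best of p[i]+R[k−i] over all sellable i≤k.
R[1] = 3
R[2] = 8
R[3] = 13
R[4] = 18
R[5] = 21  (first piece 1, then R[4]=18)
R[6] = 26  (first piece 2, then R[4]=18)
One optimal cutting: 4 + 2 → $18 + $8 = $26.

26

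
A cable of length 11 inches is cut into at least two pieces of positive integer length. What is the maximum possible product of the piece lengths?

54

Let m[k] be the best product for length k (with at least one cut). For each first piece i, the rest contributes max(k−i, m[k−i]).
Small cases: m[2]=1, m[3]=2, m[4]=4, m[5]=6.
m[6] = 3×max(3,2) = 3×3 = 9
m[7] = 2×max(5,6) = 2×6 = 12
m[8] = 2×max(6,9) = 2×9 = 18
m[9] = 3×max(6,9) = 3×9 = 27
m[10] = 2×max(8,18) = 2×18 = 36
m[11] = 2×max(9,27) = 2×27 = 54
One optimal split: 3 + 3 + 3 + 2; product 3×3×3×2 = 54.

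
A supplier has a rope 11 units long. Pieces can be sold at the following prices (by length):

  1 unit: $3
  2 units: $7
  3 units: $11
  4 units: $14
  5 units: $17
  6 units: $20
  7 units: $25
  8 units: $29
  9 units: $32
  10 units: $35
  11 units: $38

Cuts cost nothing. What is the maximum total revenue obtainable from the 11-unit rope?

40

Let r[k] be the best obtainable value from length k. For each k, try every first piece i and keep the best of price[i] + r[k−i].
r[1] = 3
r[2] = 7
r[3] = 11
r[4] = 14  (first piece 1, then r[3]=11)
r[5] = 18  (first piece 2, then r[3]=11)
r[6] = 22  (first piece 3, then r[3]=11)
r[7] = 25  (first piece 1, then r[6]=22)
r[8] = 29  (first piece 2, then r[6]=22)
r[9] = 33  (first piece 3, then r[6]=22)
r[10] = 36  (first piece 1, then r[9]=33)
r[11] = 40  (first piece 2, then r[9]=33)
One optimal cutting: 3 + 3 + 3 + 2 → $11 + $11 + $11 + $7 = $40.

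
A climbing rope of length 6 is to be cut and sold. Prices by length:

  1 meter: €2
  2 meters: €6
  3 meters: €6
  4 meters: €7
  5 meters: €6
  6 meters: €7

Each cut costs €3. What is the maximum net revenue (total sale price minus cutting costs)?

12

Consider every possible first cut. r[k] is the best of p[i]+r[k−i] over all sellable i≤k, charging 3 whenever i<k.
r[1] = 2
r[2] = max(2+2-3, 6+0) = 6
r[3] = max(2+6-3, 6+2-3, 6+0) = 6
r[4] = max(2+6-3, 6+6-3, 6+2-3, 7+0) = 9
r[5] = max(2+9-3, 6+6-3, 6+6-3, 7+2-3, 6+0) = 9
r[6] = max(2+9-3, 6+9-3, 6+6-3, 7+6-3, 6+2-3, 7+0) = 12
One optimal plan: pieces 2 + 2 + 2 (2 cuts) → €18 − €6 = €12.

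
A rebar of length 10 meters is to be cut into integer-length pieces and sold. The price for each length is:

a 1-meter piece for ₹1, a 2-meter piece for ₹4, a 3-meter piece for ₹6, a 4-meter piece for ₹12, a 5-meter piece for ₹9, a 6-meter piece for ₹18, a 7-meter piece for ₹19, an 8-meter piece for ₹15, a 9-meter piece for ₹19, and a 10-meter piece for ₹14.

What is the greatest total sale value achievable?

30

Build v[k] bottom-up: v[k] = max over allowed piece i of (p[i] + v[k−i]).
v[1] = 1
v[2] = 4
v[3] = 6
v[4] = 12
v[5] = 13  (first piece 1, then v[4]=12)
v[6] = 18
v[7] = 19  (first piece 1, then v[6]=18)
v[8] = 24  (first piece 4, then v[4]=12)
v[9] = 25  (first piece 1, then v[8]=24)
v[10] = 30  (first piece 4, then v[6]=18)
One optimal cutting: 6 + 4 → ₹18 + ₹12 = ₹30.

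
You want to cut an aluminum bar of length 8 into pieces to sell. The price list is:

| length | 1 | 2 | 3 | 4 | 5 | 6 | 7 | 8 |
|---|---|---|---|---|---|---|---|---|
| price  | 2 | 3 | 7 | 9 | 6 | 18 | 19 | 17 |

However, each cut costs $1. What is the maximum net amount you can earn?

20

Build v[k] bottom-up: v[k] = max over allowed piece i of (p[i] + v[k−i]) − 1 per cut.
v[1] = 2
v[2] = 3  (first piece 1, then v[1]=2)
v[3] = 7
v[4] = 9
v[5] = 10  (first piece 1, then v[4]=9)
v[6] = 18
v[7] = 19  (first piece 1, then v[6]=18)
v[8] = 20  (first piece 1, then v[7]=19)
One optimal plan: pieces 6 + 1 + 1 (2 cuts) → $22 − $2 = $20.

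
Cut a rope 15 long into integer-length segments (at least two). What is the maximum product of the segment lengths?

243

Fill f[k] for k=2..15: at each k try every first piece i and multiply by the better of (k−i) uncut or f[k−i].
f[2] = 1·max(1,0) = 1·1 = 1
f[3] = 1·max(2,1) = 1·2 = 2
f[4] = 2·max(2,1) = 2·2 = 4
f[5] = 2·max(3,2) = 2·3 = 6
f[6] = 3·max(3,2) = 3·3 = 9
f[7] = 2·max(5,6) = 2·6 = 12
f[8] = 2·max(6,9) = 2·9 = 18
f[9] = 3·max(6,9) = 3·9 = 27
f[10] = 2·max(8,18) = 2·18 = 36
f[11] = 2·max(9,27) = 2·27 = 54
f[12] = 3·max(9,27) = 3·27 = 81
f[13] = 2·max(11,54) = 2·54 = 108
f[14] = 2·max(12,81) = 2·81 = 162
f[15] = 3·max(12,81) = 3·81 = 243
One optimal split: 3 + 3 + 3 + 3 + 3; product 3·3·3·3·3 = 243.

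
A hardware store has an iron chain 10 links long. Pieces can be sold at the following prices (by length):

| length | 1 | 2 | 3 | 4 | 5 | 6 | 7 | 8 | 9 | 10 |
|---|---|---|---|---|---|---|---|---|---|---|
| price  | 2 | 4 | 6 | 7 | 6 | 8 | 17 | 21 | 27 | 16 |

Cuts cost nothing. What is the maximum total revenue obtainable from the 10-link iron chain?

Let best[k] be the best obtainable value from length k. For each k, try every first piece i and keep the best of price[i] + best[k−i].
best[1] = 2
best[2] = max(2+2, 4+0) = 4
best[3] = max(2+4, 4+2, 6+0) = 6
best[4] = max(2+6, 4+4, 6+2, 7+0) = 8
best[5] = max(2+8, 4+6, 6+4, 7+2, 6+0) = 10
best[6] = max(2+10, 4+8, 6+6, 7+4, 6+2, 8+0) = 12
best[7] = max(2+12, 4+10, 6+8, …, 8+2, 17+0) = 17
best[8] = max(2+17, 4+12, 6+10, …, 17+2, 21+0) = 21
best[9] = max(2+21, 4+17, 6+12, …, 21+2, 27+0) = 27
best[10] = max(2+27, 4+21, 6+17, …, 27+2, 16+0) = 29
One optimal cutting: 9 + 1 → $27 + $2 = $29.

29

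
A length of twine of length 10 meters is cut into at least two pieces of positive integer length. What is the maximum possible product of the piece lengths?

36

Define prod[k] = max over 1≤i<k of i · max(k−i, prod[k−i]); the inner max lets the remainder stay uncut if that's better.
Small cases: prod[2]=1.
prod[3] = max(1·2, 2·1) = 2
prod[4] = max(1·3, 2·2, 3·1) = 4
prod[5] = max(1·4, 2·3, 3·2, 4·1) = 6
prod[6] = max(1·6, 2·4, 3·3, 4·2, 5·1) = 9
prod[7] = max(1·9, 2·6, 3·4, 4·3, 5·2, 6·1) = 12
prod[8] = max(1·12, 2·9, 3·6, …, 6·2, 7·1) = 18
prod[9] = max(1·18, 2·12, 3·9, …, 7·2, 8·1) = 27
prod[10] = max(1·27, 2·18, 3·12, …, 8·2, 9·1) = 36
One optimal split: 3 + 3 + 2 + 2; product 3·3·2·2 = 36.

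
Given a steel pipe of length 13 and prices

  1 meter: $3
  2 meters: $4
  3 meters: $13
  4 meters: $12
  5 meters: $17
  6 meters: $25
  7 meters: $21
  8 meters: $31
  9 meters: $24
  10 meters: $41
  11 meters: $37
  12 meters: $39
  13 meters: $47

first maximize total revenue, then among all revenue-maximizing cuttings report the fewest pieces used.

Consider every possible first cut. r[k] is the best of p[i]+r[k−i] over all sellable i≤k.
r[1] = 3
r[2] = 6  (first piece 1, then r[1]=3)
r[3] = 13
r[4] = 16  (first piece 1, then r[3]=13)
r[5] = 19  (first piece 1, then r[4]=16)
r[6] = 26  (first piece 3, then r[3]=13)
r[7] = 29  (first piece 1, then r[6]=26)
r[8] = 32  (first piece 1, then r[7]=29)
r[9] = 39  (first piece 3, then r[6]=26)
r[10] = 42  (first piece 1, then r[9]=39)
r[11] = 45  (first piece 1, then r[10]=42)
r[12] = 52  (first piece 3, then r[9]=39)
r[13] = 55  (first piece 1, then r[12]=52)
Maximum revenue is $55.
Now minimize piece count subject to staying optimal: for each k, pieces[k] = 1 + min over i with p[i]+r[k−i]=r[k] of pieces[k−i].
pieces[10] = 4
pieces[11] = 5
pieces[12] = 4
pieces[13] = 5

5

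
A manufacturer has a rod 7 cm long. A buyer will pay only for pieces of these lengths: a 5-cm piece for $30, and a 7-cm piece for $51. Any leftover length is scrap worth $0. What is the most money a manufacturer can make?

Build r[k] bottom-up: r[k] = max over allowed piece i of (p[i] + r[k−i]).
r[1] = 0
r[2] = 0
r[3] = 0
r[4] = 0
r[5] = 30
r[6] = 30
r[7] = max(30+0, 51+0) = 51
One optimal cutting: 7 → $51.

51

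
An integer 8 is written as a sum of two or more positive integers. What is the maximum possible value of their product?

18

Fill prod[k] for k=2..8: at each k try every first piece i and multiply by the better of (k−i) uncut or prod[k−i].
prod[2] = 1×max(1,0) = 1×1 = 1
prod[3] = max(1×2, 2×1) = 2
prod[4] = max(1×3, 2×2, 3×1) = 4
prod[5] = max(1×4, 2×3, 3×2, 4×1) = 6
prod[6] = max(1×6, 2×4, 3×3, 4×2, 5×1) = 9
prod[7] = max(1×9, 2×6, 3×4, 4×3, 5×2, 6×1) = 12
prod[8] = max(1×12, 2×9, 3×6, …, 6×2, 7×1) = 18
One optimal split: 3 + 3 + 2; product 3×3×2 = 18.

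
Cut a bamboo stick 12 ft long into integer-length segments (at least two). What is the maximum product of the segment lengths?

Fill g[k] for k=2..12: at each k try every first piece i and multiply by the better of (k−i) uncut or g[k−i].
Small cases: g[2]=1, g[3]=2, g[4]=4, g[5]=6, g[6]=9.
g[7] = max(1·9, 2·6, 3·4, 4·3, 5·2, 6·1) = 12
g[8] = max(1·12, 2·9, 3·6, …, 6·2, 7·1) = 18
g[9] = max(1·18, 2·12, 3·9, …, 7·2, 8·1) = 27
g[10] = max(1·27, 2·18, 3·12, …, 8·2, 9·1) = 36
g[11] = max(1·36, 2·27, 3·18, …, 9·2, 10·1) = 54
g[12] = max(1·54, 2·36, 3·27, …, 10·2, 11·1) = 81
One optimal split: 3 + 3 + 3 + 3; product 3·3·3·3 = 81.

81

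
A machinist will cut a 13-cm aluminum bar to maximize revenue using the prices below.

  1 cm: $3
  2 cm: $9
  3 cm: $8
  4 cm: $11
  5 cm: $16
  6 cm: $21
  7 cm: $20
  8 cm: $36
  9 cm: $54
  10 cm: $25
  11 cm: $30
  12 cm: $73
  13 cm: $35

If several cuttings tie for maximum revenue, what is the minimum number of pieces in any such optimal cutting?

Let r[k] be the best obtainable value from length k. For each k, try every first piece i and keep the best of price[i] + r[k−i].
r[1] = 3
r[2] = max(3+3, 9+0) = 9
r[3] = max(3+9, 9+3, 8+0) = 12
r[4] = max(3+12, 9+9, 8+3, 11+0) = 18
r[5] = max(3+18, 9+12, 8+9, 11+3, 16+0) = 21
r[6] = max(3+21, 9+18, 8+12, 11+9, 16+3, 21+0) = 27
r[7] = max(3+27, 9+21, 8+18, …, 21+3, 20+0) = 30
r[8] = max(3+30, 9+27, 8+21, …, 20+3, 36+0) = 36
r[9] = max(3+36, 9+30, 8+27, …, 36+3, 54+0) = 54
r[10] = max(3+54, 9+36, 8+30, …, 54+3, 25+0) = 57
r[11] = max(3+57, 9+54, 8+36, …, 25+3, 30+0) = 63
r[12] = max(3+63, 9+57, 8+54, …, 30+3, 73+0) = 73
r[13] = max(3+73, 9+63, 8+57, …, 73+3, 35+0) = 76
Maximum revenue is $76.
Now minimize piece count subject to staying optimal: for each k, pieces[k] = 1 + min over i with p[i]+r[k−i]=r[k] of pieces[k−i].
pieces[10] = 2
pieces[11] = 2
pieces[12] = 1
pieces[13] = 2

2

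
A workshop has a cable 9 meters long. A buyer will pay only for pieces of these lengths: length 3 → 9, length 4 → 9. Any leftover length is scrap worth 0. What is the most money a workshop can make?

Build r[k] bottom-up: r[k] = max over allowed piece i of (p[i] + r[k−i]).
r[1] = 0
r[2] = 0
r[3] = 9
r[4] = max(9+0, 9+0) = 9
r[5] = max(9+0, 9+0) = 9
r[6] = max(9+9, 9+0) = 18
r[7] = max(9+9, 9+9) = 18
r[8] = max(9+9, 9+9) = 18
r[9] = max(9+18, 9+9) = 27
One optimal cutting: 3 + 3 + 3 → 27.

27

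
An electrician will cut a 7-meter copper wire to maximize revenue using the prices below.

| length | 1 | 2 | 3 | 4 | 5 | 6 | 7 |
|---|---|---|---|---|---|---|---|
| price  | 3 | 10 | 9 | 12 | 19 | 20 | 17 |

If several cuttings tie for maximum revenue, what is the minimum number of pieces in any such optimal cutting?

4

Let r[k] be the best obtainable value from length k. For each k, try every first piece i and keep the best of price[i] + r[k−i].
r[1] = 3
r[2] = max(3+3, 10+0) = 10
r[3] = max(3+10, 10+3, 9+0) = 13
r[4] = max(3+13, 10+10, 9+3, 12+0) = 20
r[5] = max(3+20, 10+13, 9+10, 12+3, 19+0) = 23
r[6] = max(3+23, 10+20, 9+13, 12+10, 19+3, 20+0) = 30
r[7] = max(3+30, 10+23, 9+20, …, 20+3, 17+0) = 33
Maximum revenue is €33.
Now minimize piece count subject to staying optimal: for each k, pieces[k] = 1 + min over i with p[i]+r[k−i]=r[k] of pieces[k−i].
pieces[4] = 2
pieces[5] = 3
pieces[6] = 3
pieces[7] = 4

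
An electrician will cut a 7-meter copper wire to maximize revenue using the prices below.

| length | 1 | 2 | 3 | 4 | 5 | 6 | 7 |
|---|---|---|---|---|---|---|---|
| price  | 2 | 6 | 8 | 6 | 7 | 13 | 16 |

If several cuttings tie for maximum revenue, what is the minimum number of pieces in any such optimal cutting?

Consider every possible first cut. r[k] is the best of p[i]+r[k−i] over all sellable i≤k.
r[1] = 2
r[2] = max(2+2, 6+0) = 6
r[3] = max(2+6, 6+2, 8+0) = 8
r[4] = max(2+8, 6+6, 8+2, 6+0) = 12
r[5] = max(2+12, 6+8, 8+6, 6+2, 7+0) = 14
r[6] = max(2+14, 6+12, 8+8, 6+6, 7+2, 13+0) = 18
r[7] = max(2+18, 6+14, 8+12, …, 13+2, 16+0) = 20
Maximum revenue is €20.
Now minimize piece count subject to staying optimal: for each k, pieces[k] = 1 + min over i with p[i]+r[k−i]=r[k] of pieces[k−i].
pieces[4] = 2
pieces[5] = 2
pieces[6] = 3
pieces[7] = 3

3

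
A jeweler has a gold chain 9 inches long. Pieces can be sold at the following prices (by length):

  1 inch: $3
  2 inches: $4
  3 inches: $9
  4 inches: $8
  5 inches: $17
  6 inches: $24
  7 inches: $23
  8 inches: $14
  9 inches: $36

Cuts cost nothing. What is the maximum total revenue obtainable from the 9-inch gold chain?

36

Let best[k] be the best obtainable value from length k. For each k, try every first piece i and keep the best of price[i] + best[k−i].
best[1] = 3
best[2] = 6  (first piece 1, then best[1]=3)
best[3] = 9  (first piece 1, then best[2]=6)
best[4] = 12  (first piece 1, then best[3]=9)
best[5] = 17
best[6] = 24
best[7] = 27  (first piece 1, then best[6]=24)
best[8] = 30  (first piece 1, then best[7]=27)
best[9] = 36
Best is to sell the whole 9-inch piece uncut for $36.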